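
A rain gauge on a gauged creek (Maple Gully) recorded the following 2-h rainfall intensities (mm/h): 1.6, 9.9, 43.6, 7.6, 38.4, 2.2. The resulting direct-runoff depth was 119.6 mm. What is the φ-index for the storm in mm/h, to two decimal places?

φ ≈ 11.10 mm/h

Only the 2 blocks with intensity above φ contribute runoff: 43.6, 38.4 mm/h.
Σ(I−φ)·Δt = d  ⇒  (43.6+38.4 − 2φ)·2 = 119.6
φ = (82.00 − 119.6/2) / 2 = 11.10 mm/h.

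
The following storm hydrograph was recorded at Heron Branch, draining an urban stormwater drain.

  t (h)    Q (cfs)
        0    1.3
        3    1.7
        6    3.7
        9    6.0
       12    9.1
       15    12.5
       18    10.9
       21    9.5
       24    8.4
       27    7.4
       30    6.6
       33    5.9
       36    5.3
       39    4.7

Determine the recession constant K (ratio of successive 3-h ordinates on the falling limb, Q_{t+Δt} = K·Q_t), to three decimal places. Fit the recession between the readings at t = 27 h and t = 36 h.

K ≈ 0.895

Using the recession-limb readings at t = 27 h and t = 36 h: Q falls from 7.4 to 5.3 cfs over 3 intervals.
K = (Q₂/Q₁)^(1/3) = (5.3/7.4)^(1/3) = 0.895.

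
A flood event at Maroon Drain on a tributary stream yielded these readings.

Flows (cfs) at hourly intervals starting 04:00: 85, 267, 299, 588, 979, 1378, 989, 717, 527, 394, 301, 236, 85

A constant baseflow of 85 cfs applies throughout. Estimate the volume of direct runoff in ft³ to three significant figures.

Direct-runoff ordinates (Q − Q_b): 0.0, 182.0, 214.0, 503.0, 894.0, 1293.0, 904.0, 632.0, 442.0, 309.0, 216.0, 151.0, 0.0 cfs.
ΣQ_DR = 5740 cfs.
With Δt = 1 h = 3600 s, V = ΣQ_DR · Δt = 5740 × 3600 = 2.07 × 10^7 ft³.

V ≈ 2.07 × 10^7 ft³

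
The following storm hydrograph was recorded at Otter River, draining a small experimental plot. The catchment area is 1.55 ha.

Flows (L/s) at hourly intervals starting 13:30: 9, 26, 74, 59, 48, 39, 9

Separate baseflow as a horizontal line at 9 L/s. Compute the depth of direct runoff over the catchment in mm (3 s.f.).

d ≈ 46.7 mm

Direct runoff: 0.0, 17.0, 65.0, 50.0, 39.0, 30.0, 0.0 L/s; ΣQ_DR = 201.0 L/s.
V = ΣQ_DR · Δt = 201.0 × 3600 s = 7.236 × 10^5 L.
Over A = 1.55 ha, depth = V / A = 46.7 mm.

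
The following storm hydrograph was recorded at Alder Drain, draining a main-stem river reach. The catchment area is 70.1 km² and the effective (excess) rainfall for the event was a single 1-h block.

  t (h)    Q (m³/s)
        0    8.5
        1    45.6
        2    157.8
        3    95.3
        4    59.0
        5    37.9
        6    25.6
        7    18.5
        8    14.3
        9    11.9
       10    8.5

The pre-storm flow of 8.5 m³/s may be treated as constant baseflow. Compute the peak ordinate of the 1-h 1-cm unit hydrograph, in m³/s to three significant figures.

Direct runoff: 0.0, 37.1, 149.3, 86.8, 50.5, 29.4, 17.1, 10.0, 5.8, 3.4, 0.0 m³/s; ΣQ_DR = 389.4 m³/s, peak = 149.3 m³/s.
Runoff depth d = ΣQ_DR·Δt / A = 389.4 × 3600 / (70.1 km²) = 20.00 mm.
The 1-cm UH is the DRH scaled by (10 mm)/d, so U_p = 149.3 × 10/20.00 = 74.7 m³/s.

U_p ≈ 74.7 m³/s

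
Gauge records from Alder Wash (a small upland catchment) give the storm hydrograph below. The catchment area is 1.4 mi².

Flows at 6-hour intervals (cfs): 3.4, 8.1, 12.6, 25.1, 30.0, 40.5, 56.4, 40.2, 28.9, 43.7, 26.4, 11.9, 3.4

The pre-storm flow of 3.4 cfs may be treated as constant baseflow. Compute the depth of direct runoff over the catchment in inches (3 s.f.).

d ≈ 1.90 in

Direct runoff: 0.0, 4.7, 9.2, 21.7, 26.6, 37.1, 53.0, 36.8, 25.5, 40.3, 23.0, 8.5, 0.0 cfs; ΣQ_DR = 286.4 cfs.
V = ΣQ_DR · Δt = 286.4 × 21600 s = 6.186 × 10^6 ft³.
Over A = 1.4 mi², depth = V / A = 1.90 in.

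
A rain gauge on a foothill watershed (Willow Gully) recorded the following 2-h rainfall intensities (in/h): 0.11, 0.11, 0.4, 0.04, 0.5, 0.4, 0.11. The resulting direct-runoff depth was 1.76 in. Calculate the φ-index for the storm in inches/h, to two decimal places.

φ ≈ 0.14 in/h

Only the 3 blocks with intensity above φ contribute runoff: 0.4, 0.5, 0.4 in/h.
Σ(I−φ)·Δt = d  ⇒  (0.4+0.5+0.4 − 3φ)·2 = 1.76
φ = (1.300 − 1.76/2) / 3 = 0.14 in/h.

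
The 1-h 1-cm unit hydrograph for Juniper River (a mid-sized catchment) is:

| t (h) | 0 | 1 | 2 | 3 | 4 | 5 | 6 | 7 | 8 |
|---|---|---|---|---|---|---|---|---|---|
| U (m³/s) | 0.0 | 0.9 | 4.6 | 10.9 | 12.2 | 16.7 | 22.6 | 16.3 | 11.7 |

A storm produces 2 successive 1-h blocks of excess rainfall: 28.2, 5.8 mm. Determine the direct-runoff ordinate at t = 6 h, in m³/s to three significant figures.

Q ≈ 73.4 m³/s

By discrete convolution, Q_j = Σ (P_i / 10 mm) · U_{j−i}.
At t = 6 h (j=6): Q = (28.2/10)·22.6 + (5.8/10)·16.7 = 73.4 m³/s.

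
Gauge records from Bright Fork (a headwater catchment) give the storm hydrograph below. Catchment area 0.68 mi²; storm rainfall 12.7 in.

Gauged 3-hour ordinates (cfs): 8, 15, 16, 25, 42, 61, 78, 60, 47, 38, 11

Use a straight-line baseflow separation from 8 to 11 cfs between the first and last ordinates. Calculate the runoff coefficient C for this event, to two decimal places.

C ≈ 0.16

ΣQ_DR = 296.5 cfs; V = ΣQ_DR·Δt = 3.202 × 10^6 ft³.
Runoff depth d = V / A = 2.027 in.
C = d / P = 2.027 / 12.7 = 0.16.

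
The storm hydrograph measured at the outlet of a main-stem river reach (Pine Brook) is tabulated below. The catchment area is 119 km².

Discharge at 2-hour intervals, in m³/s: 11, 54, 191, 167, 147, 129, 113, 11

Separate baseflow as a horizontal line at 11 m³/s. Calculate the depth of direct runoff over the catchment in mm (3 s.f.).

d ≈ 44.5 mm

Direct runoff: 0.0, 43.0, 180.0, 156.0, 136.0, 118.0, 102.0, 0.0 m³/s; ΣQ_DR = 735.0 m³/s.
V = ΣQ_DR · Δt = 735.0 × 7200 s = 5.292 × 10^6 m³.
Over A = 119 km², depth = V / A = 44.5 mm.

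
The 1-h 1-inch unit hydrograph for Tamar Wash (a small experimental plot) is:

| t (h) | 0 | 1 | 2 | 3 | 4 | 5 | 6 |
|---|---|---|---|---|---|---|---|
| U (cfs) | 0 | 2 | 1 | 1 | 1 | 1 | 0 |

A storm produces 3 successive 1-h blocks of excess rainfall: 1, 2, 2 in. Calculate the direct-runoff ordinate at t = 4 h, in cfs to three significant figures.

Q ≈ 5.00 cfs

By discrete convolution, Q_j = Σ (P_i / 1 in) · U_{j−i}.
At t = 4 h (j=4): Q = (1/1)·1 + (2/1)·1 + (2/1)·1 = 5.00 cfs.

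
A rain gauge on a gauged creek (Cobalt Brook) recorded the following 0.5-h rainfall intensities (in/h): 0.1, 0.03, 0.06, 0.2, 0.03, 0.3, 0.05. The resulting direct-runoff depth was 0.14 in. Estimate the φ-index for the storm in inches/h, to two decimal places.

φ ≈ 0.11 in/h

Only the 2 blocks with intensity above φ contribute runoff: 0.2, 0.3 in/h.
Σ(I−φ)·Δt = d  ⇒  (0.2+0.3 − 2φ)·0.5 = 0.14
φ = (0.5000 − 0.14/0.5) / 2 = 0.11 in/h.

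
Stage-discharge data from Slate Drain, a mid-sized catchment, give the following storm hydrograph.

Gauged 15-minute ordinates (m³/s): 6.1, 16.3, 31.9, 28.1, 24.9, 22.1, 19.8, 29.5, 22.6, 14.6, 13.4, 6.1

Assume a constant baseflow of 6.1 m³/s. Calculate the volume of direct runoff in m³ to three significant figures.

V ≈ 1.46 × 10^5 m³

Direct-runoff ordinates (Q − Q_b): 0.0, 10.2, 25.8, 22.0, 18.8, 16.0, 13.7, 23.4, 16.5, 8.5, 7.3, 0.0 m³/s.
ΣQ_DR = 162.2 m³/s.
With Δt = 0.25 h = 900 s, V = ΣQ_DR · Δt = 162.2 × 900 = 1.46 × 10^5 m³.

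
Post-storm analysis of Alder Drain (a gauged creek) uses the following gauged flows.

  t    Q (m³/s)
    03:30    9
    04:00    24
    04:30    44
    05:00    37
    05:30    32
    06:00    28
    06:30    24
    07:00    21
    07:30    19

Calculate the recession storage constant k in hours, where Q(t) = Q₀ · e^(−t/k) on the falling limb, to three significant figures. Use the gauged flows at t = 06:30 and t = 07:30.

k ≈ 4.28 h

On the falling limb, Q drops from 24 to 19 m³/s between t = 06:30 and t = 07:30 (Δt = 1 h).
k = −Δt / ln(Q₂/Q₁) = −1 / ln(19/24) = 4.28 h.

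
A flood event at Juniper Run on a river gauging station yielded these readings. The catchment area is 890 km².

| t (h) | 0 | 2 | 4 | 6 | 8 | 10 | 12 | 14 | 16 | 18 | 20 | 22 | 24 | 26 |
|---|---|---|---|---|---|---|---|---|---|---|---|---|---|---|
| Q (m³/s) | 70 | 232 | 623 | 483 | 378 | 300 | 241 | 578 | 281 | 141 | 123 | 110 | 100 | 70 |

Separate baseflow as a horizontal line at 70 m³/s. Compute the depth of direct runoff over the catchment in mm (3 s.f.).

d ≈ 22.2 mm

Direct runoff: 0.0, 162.0, 553.0, 413.0, 308.0, 230.0, 171.0, 508.0, 211.0, 71.0, 53.0, 40.0, 30.0, 0.0 m³/s; ΣQ_DR = 2750 m³/s.
V = ΣQ_DR · Δt = 2750 × 7200 s = 1.980 × 10^7 m³.
Over A = 890 km², depth = V / A = 22.2 mm.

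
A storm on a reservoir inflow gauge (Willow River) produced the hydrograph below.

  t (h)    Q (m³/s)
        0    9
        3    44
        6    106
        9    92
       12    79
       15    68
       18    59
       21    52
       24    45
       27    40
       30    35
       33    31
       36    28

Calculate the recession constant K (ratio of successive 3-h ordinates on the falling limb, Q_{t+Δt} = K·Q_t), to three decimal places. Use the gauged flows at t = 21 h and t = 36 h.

Using the recession-limb readings at t = 21 h and t = 36 h: Q falls from 52 to 28 m³/s over 5 intervals.
K = (Q₂/Q₁)^(1/5) = (28/52)^(1/5) = 0.884.

K ≈ 0.884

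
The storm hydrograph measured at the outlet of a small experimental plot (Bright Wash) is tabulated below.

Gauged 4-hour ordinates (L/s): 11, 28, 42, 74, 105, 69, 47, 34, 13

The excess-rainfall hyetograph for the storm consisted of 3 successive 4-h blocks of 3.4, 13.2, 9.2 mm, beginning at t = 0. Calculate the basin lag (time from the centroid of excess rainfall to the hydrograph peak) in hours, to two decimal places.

t_L ≈ 9.10 h

Centroid of excess rainfall: t_c = Σ P_i·t̄_i / ΣP_i = 6.8992 h (block centres at 2, 6, 10 h).
Hydrograph peak occurs at t = 16 h, so basin lag t_L = 16 − 6.8992 = 9.10 h.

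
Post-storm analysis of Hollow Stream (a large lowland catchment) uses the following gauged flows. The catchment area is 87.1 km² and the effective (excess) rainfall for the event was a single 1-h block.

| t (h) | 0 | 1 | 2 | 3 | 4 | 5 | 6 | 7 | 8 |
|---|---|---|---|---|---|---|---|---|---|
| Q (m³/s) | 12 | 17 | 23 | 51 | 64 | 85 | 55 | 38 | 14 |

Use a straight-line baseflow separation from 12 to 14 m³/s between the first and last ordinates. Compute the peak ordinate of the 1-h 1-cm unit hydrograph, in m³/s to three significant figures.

U_p ≈ 71.7 m³/s

Direct runoff: 0.00, 4.75, 10.50, 38.25, 51.00, 71.75, 41.50, 24.25, 0.00 m³/s; ΣQ_DR = 242.0 m³/s, peak = 71.75 m³/s.
Runoff depth d = ΣQ_DR·Δt / A = 242.0 × 3600 / (87.1 km²) = 10.00 mm.
The 1-cm UH is the DRH scaled by (10 mm)/d, so U_p = 71.75 × 10/10.00 = 71.7 m³/s.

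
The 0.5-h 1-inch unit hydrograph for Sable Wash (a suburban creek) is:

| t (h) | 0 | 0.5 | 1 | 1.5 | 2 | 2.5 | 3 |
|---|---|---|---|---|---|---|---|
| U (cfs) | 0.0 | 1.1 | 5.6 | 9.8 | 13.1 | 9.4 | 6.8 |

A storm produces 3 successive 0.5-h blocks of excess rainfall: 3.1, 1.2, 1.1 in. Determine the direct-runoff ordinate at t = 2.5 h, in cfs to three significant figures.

By discrete convolution, Q_j = Σ (P_i / 1 in) · U_{j−i}.
At t = 2.5 h (j=5): Q = (3.1/1)·9.4 + (1.2/1)·13.1 + (1.1/1)·9.8 = 55.6 cfs.

Q ≈ 55.6 cfs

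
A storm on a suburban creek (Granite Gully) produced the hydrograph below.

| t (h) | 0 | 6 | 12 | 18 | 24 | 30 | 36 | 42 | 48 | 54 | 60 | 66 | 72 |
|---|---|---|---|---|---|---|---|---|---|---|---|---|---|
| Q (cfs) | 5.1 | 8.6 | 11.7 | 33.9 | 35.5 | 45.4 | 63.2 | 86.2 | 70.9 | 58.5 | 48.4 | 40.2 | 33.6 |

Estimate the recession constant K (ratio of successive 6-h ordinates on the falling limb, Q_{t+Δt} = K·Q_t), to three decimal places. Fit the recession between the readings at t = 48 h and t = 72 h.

K ≈ 0.830

Using the recession-limb readings at t = 48 h and t = 72 h: Q falls from 70.9 to 33.6 cfs over 4 intervals.
K = (Q₂/Q₁)^(1/4) = (33.6/70.9)^(1/4) = 0.830.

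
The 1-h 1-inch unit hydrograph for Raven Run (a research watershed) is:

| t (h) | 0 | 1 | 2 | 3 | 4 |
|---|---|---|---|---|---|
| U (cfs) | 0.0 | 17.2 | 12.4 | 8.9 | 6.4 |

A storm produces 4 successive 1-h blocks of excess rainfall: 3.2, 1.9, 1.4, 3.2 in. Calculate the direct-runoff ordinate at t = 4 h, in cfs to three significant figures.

Q ≈ 110 cfs

By discrete convolution, Q_j = Σ (P_i / 1 in) · U_{j−i}.
At t = 4 h (j=4): Q = (3.2/1)·6.4 + (1.9/1)·8.9 + (1.4/1)·12.4 + (3.2/1)·17.2 = 110 cfs.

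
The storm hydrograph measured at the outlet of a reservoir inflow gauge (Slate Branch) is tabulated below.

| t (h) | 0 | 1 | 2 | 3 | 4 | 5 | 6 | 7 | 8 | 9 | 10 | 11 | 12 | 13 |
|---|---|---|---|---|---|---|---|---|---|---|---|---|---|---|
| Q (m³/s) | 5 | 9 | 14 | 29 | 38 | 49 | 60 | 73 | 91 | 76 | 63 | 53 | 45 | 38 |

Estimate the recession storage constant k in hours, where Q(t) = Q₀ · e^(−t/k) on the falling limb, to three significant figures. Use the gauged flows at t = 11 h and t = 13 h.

On the falling limb, Q drops from 53 to 38 m³/s between t = 11 h and t = 13 h (Δt = 2 h).
k = −Δt / ln(Q₂/Q₁) = −2 / ln(38/53) = 6.01 h.

k ≈ 6.01 h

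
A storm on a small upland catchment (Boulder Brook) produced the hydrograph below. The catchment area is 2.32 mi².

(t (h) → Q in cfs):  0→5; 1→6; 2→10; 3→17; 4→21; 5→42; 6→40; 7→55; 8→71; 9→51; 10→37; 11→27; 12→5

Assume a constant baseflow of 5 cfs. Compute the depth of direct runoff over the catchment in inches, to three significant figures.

d ≈ 0.215 in

Direct runoff: 0.0, 1.0, 5.0, 12.0, 16.0, 37.0, 35.0, 50.0, 66.0, 46.0, 32.0, 22.0, 0.0 cfs; ΣQ_DR = 322.0 cfs.
V = ΣQ_DR · Δt = 322.0 × 3600 s = 1.159 × 10^6 ft³.
Over A = 2.32 mi², depth = V / A = 0.215 in.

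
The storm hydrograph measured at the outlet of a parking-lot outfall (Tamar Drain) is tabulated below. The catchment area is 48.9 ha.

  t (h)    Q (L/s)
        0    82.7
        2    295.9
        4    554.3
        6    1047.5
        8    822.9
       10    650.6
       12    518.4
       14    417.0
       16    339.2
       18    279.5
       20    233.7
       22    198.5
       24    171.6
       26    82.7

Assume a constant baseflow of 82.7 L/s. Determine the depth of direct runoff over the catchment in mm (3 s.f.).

Direct runoff: 0.0, 213.2, 471.6, 964.8, 740.2, 567.9, 435.7, 334.3, 256.5, 196.8, 151.0, 115.8, 88.9, 0.0 L/s; ΣQ_DR = 4537 L/s.
V = ΣQ_DR · Δt = 4537 × 7200 s = 3.266 × 10^7 L.
Over A = 48.9 ha, depth = V / A = 66.8 mm.

d ≈ 66.8 mm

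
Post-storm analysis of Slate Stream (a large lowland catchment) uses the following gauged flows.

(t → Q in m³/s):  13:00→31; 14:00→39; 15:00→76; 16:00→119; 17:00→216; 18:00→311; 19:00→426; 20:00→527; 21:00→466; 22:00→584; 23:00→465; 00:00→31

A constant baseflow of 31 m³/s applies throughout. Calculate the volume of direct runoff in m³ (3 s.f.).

Direct-runoff ordinates (Q − Q_b): 0.0, 8.0, 45.0, 88.0, 185.0, 280.0, 395.0, 496.0, 435.0, 553.0, 434.0, 0.0 m³/s.
ΣQ_DR = 2919 m³/s.
With Δt = 1 h = 3600 s, V = ΣQ_DR · Δt = 2919 × 3600 = 1.05 × 10^7 m³.

V ≈ 1.05 × 10^7 m³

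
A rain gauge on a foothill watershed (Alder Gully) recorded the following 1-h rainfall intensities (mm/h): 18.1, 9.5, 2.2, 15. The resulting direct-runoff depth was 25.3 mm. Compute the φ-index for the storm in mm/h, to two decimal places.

Only the 3 blocks with intensity above φ contribute runoff: 18.1, 9.5, 15 mm/h.
Σ(I−φ)·Δt = d  ⇒  (18.1+9.5+15 − 3φ)·1 = 25.3
φ = (42.60 − 25.3/1) / 3 = 5.77 mm/h.

φ ≈ 5.77 mm/h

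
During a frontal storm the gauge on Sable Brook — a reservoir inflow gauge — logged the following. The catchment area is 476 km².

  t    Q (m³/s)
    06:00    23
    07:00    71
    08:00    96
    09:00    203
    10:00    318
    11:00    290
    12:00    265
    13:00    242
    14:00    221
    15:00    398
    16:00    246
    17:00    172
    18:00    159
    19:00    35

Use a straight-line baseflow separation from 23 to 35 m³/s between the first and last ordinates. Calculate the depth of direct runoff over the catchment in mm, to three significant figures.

d ≈ 17.6 mm

Direct runoff: 0.00, 47.08, 71.15, 177.23, 291.31, 262.38, 236.46, 212.54, 190.62, 366.69, 213.77, 138.85, 124.92, 0.00 m³/s; ΣQ_DR = 2333 m³/s.
V = ΣQ_DR · Δt = 2333 × 3600 s = 8.399 × 10^6 m³.
Over A = 476 km², depth = V / A = 17.6 mm.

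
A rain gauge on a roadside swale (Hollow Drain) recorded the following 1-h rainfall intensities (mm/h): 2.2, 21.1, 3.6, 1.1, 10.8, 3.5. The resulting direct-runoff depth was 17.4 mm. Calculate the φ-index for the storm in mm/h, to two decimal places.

φ ≈ 7.25 mm/h

Only the 2 blocks with intensity above φ contribute runoff: 21.1, 10.8 mm/h.
Σ(I−φ)·Δt = d  ⇒  (21.1+10.8 − 2φ)·1 = 17.4
φ = (31.90 − 17.4/1) / 2 = 7.25 mm/h.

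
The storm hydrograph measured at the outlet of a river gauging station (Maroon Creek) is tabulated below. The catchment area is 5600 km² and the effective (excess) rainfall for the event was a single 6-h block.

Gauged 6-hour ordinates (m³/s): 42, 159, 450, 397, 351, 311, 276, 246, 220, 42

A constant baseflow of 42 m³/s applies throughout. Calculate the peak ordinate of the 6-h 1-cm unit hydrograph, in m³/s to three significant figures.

U_p ≈ 510 m³/s

Direct runoff: 0.0, 117.0, 408.0, 355.0, 309.0, 269.0, 234.0, 204.0, 178.0, 0.0 m³/s; ΣQ_DR = 2074 m³/s, peak = 408.0 m³/s.
Runoff depth d = ΣQ_DR·Δt / A = 2074 × 21600 / (5600 km²) = 8.000 mm.
The 1-cm UH is the DRH scaled by (10 mm)/d, so U_p = 408.0 × 10/8.000 = 510 m³/s.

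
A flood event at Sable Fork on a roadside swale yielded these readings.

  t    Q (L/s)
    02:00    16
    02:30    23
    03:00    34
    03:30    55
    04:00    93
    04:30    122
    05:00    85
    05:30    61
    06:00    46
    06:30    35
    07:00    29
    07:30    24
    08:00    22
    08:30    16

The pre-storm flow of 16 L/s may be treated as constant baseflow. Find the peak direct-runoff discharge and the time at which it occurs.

Subtracting baseflow gives direct-runoff ordinates: 0.0, 7.0, 18.0, 39.0, 77.0, 106.0, 69.0, 45.0, 30.0, 19.0, 13.0, 8.0, 6.0, 0.0 L/s.
The maximum is 106.0 L/s, occurring at the reading for t = 04:30.

Q_p = 106.0 L/s at t = 04:30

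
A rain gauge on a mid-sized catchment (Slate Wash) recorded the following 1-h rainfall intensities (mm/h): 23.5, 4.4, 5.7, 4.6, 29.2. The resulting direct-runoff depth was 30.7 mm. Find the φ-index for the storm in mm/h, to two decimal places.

Only the 2 blocks with intensity above φ contribute runoff: 23.5, 29.2 mm/h.
Σ(I−φ)·Δt = d  ⇒  (23.5+29.2 − 2φ)·1 = 30.7
φ = (52.70 − 30.7/1) / 2 = 11.00 mm/h.

φ ≈ 11.00 mm/h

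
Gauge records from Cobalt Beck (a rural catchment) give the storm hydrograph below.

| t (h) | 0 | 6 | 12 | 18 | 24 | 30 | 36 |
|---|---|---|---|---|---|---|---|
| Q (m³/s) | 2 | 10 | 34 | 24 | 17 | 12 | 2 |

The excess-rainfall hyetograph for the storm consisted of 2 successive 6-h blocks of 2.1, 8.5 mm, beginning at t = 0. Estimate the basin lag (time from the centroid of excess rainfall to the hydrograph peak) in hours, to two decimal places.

Centroid of excess rainfall: t_c = Σ P_i·t̄_i / ΣP_i = 7.8113 h (block centres at 3, 9 h).
Hydrograph peak occurs at t = 12 h, so basin lag t_L = 12 − 7.8113 = 4.19 h.

t_L ≈ 4.19 h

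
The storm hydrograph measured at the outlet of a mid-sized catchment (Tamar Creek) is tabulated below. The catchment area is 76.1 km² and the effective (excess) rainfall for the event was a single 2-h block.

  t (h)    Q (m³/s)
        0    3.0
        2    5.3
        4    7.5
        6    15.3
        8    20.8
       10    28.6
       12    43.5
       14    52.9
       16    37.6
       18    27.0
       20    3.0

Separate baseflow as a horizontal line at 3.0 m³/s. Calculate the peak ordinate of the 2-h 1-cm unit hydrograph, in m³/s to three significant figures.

U_p ≈ 24.9 m³/s

Direct runoff: 0.0, 2.3, 4.5, 12.3, 17.8, 25.6, 40.5, 49.9, 34.6, 24.0, 0.0 m³/s; ΣQ_DR = 211.5 m³/s, peak = 49.9 m³/s.
Runoff depth d = ΣQ_DR·Δt / A = 211.5 × 7200 / (76.1 km²) = 20.01 mm.
The 1-cm UH is the DRH scaled by (10 mm)/d, so U_p = 49.9 × 10/20.01 = 24.9 m³/s.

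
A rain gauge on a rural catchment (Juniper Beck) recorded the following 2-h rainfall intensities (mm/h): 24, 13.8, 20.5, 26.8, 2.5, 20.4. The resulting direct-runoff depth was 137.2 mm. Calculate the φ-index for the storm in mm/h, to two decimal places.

Only the 5 blocks with intensity above φ contribute runoff: 24, 13.8, 20.5, 26.8, 20.4 mm/h.
Σ(I−φ)·Δt = d  ⇒  (24+13.8+20.5+26.8+20.4 − 5φ)·2 = 137.2
φ = (105.5 − 137.2/2) / 5 = 7.38 mm/h.

φ ≈ 7.38 mm/h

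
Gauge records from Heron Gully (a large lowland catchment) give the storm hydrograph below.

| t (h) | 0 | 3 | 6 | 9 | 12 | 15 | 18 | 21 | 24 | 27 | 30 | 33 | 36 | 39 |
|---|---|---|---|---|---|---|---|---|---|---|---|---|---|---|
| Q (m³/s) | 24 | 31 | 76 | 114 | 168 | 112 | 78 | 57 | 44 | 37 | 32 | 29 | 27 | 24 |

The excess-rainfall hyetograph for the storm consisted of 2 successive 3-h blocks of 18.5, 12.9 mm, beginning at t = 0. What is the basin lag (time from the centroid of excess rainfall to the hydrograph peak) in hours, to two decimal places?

Centroid of excess rainfall: t_c = Σ P_i·t̄_i / ΣP_i = 2.7325 h (block centres at 1.5, 4.5 h).
Hydrograph peak occurs at t = 12 h, so basin lag t_L = 12 − 2.7325 = 9.27 h.

t_L ≈ 9.27 h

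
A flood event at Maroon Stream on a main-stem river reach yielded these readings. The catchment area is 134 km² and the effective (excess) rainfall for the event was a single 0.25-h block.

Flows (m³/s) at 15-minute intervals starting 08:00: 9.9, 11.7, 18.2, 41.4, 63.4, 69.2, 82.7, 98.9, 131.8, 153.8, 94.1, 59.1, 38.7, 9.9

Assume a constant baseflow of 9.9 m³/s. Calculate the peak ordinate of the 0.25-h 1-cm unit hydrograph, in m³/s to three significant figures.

U_p ≈ 288 m³/s

Direct runoff: 0.0, 1.8, 8.3, 31.5, 53.5, 59.3, 72.8, 89.0, 121.9, 143.9, 84.2, 49.2, 28.8, 0.0 m³/s; ΣQ_DR = 744.2 m³/s, peak = 143.9 m³/s.
Runoff depth d = ΣQ_DR·Δt / A = 744.2 × 900 / (134 km²) = 4.998 mm.
The 1-cm UH is the DRH scaled by (10 mm)/d, so U_p = 143.9 × 10/4.998 = 288 m³/s.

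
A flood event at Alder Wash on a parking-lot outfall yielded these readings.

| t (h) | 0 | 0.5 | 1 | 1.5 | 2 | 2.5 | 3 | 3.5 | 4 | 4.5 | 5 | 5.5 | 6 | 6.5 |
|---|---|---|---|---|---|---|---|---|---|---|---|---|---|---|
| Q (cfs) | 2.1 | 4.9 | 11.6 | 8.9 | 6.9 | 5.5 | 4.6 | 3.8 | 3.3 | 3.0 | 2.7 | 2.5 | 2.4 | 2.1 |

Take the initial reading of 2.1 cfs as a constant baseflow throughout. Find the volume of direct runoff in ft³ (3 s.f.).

V ≈ 62800 ft³

Direct-runoff ordinates (Q − Q_b): 0.0, 2.8, 9.5, 6.8, 4.8, 3.4, 2.5, 1.7, 1.2, 0.9, 0.6, 0.4, 0.3, 0.0 cfs.
ΣQ_DR = 34.90 cfs.
With Δt = 0.5 h = 1800 s, V = ΣQ_DR · Δt = 34.90 × 1800 = 62800 ft³.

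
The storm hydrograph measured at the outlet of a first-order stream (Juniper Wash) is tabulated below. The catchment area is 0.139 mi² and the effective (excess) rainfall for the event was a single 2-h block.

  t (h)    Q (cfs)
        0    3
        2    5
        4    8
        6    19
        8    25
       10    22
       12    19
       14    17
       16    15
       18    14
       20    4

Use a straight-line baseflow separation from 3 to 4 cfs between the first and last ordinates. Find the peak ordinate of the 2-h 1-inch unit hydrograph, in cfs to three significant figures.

U_p ≈ 8.61 cfs

Direct runoff: 0.00, 1.90, 4.80, 15.70, 21.60, 18.50, 15.40, 13.30, 11.20, 10.10, 0.00 cfs; ΣQ_DR = 112.5 cfs, peak = 21.60 cfs.
Runoff depth d = ΣQ_DR·Δt / A = 112.5 × 7200 / (0.139 mi²) = 2.508 in.
The 1-inch UH is the DRH scaled by (1 in)/d, so U_p = 21.60 × 1/2.508 = 8.61 cfs.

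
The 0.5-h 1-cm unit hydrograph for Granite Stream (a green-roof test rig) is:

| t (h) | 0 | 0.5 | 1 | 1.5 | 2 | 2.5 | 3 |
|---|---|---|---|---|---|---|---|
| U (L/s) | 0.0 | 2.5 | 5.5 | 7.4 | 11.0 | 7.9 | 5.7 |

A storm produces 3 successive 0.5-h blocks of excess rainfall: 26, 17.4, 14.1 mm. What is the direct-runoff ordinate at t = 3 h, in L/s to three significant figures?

By discrete convolution, Q_j = Σ (P_i / 10 mm) · U_{j−i}.
At t = 3 h (j=6): Q = (26/10)·5.7 + (17.4/10)·7.9 + (14.1/10)·11.0 = 44.1 L/s.

Q ≈ 44.1 L/s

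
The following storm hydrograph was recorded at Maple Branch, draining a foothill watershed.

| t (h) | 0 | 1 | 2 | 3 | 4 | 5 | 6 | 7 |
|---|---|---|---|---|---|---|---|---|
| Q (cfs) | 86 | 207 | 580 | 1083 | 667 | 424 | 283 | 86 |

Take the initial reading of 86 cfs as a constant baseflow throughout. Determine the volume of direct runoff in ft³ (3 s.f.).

V ≈ 9.82 × 10^6 ft³

Direct-runoff ordinates (Q − Q_b): 0.0, 121.0, 494.0, 997.0, 581.0, 338.0, 197.0, 0.0 cfs.
ΣQ_DR = 2728 cfs.
With Δt = 1 h = 3600 s, V = ΣQ_DR · Δt = 2728 × 3600 = 9.82 × 10^6 ft³.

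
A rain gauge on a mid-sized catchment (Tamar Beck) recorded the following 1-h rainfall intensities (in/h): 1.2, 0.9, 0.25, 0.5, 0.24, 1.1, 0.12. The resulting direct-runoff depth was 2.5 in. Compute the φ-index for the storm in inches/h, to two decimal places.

φ ≈ 0.30 in/h

Only the 4 blocks with intensity above φ contribute runoff: 1.2, 0.9, 0.5, 1.1 in/h.
Σ(I−φ)·Δt = d  ⇒  (1.2+0.9+0.5+1.1 − 4φ)·1 = 2.5
φ = (3.700 − 2.5/1) / 4 = 0.30 in/h.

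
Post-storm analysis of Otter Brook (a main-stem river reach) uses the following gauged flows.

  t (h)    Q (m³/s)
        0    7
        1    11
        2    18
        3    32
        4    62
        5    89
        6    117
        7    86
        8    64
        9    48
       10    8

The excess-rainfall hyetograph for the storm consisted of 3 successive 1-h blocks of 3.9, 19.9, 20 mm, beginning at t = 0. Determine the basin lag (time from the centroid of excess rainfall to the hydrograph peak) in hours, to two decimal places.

t_L ≈ 4.13 h

Centroid of excess rainfall: t_c = Σ P_i·t̄_i / ΣP_i = 1.8676 h (block centres at 0.5, 1.5, 2.5 h).
Hydrograph peak occurs at t = 6 h, so basin lag t_L = 6 − 1.8676 = 4.13 h.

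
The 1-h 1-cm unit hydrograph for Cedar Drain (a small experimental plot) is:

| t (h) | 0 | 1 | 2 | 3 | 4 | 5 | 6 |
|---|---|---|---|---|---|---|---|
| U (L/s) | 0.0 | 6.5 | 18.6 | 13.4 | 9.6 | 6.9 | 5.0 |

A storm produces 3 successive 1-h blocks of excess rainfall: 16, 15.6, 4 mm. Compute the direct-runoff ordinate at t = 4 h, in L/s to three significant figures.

By discrete convolution, Q_j = Σ (P_i / 10 mm) · U_{j−i}.
At t = 4 h (j=4): Q = (16/10)·9.6 + (15.6/10)·13.4 + (4/10)·18.6 = 43.7 L/s.

Q ≈ 43.7 L/s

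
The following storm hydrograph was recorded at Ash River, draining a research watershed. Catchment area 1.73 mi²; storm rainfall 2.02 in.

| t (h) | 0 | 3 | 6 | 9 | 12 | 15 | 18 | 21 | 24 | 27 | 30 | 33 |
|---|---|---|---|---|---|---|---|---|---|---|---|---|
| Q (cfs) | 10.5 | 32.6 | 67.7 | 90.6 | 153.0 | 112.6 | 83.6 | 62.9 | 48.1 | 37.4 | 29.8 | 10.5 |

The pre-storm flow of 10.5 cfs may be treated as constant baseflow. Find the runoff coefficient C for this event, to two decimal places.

ΣQ_DR = 613.3 cfs; V = ΣQ_DR·Δt = 6.624 × 10^6 ft³.
Runoff depth d = V / A = 1.648 in.
C = d / P = 1.648 / 2.02 = 0.82.

C ≈ 0.82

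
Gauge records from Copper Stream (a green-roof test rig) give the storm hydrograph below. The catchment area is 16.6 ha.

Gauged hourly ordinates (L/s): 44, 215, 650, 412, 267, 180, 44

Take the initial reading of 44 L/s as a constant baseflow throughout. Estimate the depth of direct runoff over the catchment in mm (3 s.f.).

d ≈ 32.6 mm

Direct runoff: 0.0, 171.0, 606.0, 368.0, 223.0, 136.0, 0.0 L/s; ΣQ_DR = 1504 L/s.
V = ΣQ_DR · Δt = 1504 × 3600 s = 5.414 × 10^6 L.
Over A = 16.6 ha, depth = V / A = 32.6 mm.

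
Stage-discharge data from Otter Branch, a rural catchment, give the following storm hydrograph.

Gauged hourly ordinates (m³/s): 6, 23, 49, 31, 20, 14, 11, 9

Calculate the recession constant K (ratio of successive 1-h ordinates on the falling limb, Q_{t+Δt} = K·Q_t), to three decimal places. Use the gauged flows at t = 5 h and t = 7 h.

Using the recession-limb readings at t = 5 h and t = 7 h: Q falls from 14 to 9 m³/s over 2 intervals.
K = (Q₂/Q₁)^(1/2) = (9/14)^(1/2) = 0.802.

K ≈ 0.802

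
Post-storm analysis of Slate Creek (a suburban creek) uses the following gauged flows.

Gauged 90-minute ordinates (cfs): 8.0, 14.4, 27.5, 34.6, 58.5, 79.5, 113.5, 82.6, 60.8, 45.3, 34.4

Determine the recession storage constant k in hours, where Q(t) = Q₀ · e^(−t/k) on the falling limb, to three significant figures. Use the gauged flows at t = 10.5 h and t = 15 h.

On the falling limb, Q drops from 82.6 to 34.4 cfs between t = 10.5 h and t = 15 h (Δt = 4.5 h).
k = −Δt / ln(Q₂/Q₁) = −4.5 / ln(34.4/82.6) = 5.14 h.

k ≈ 5.14 h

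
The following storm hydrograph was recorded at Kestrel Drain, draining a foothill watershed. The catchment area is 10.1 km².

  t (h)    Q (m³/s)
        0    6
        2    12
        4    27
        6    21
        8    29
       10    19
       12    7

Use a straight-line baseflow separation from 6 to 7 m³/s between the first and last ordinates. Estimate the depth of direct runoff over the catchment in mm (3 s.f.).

d ≈ 53.8 mm

Direct runoff: 0.00, 5.83, 20.67, 14.50, 22.33, 12.17, 0.00 m³/s; ΣQ_DR = 75.50 m³/s.
V = ΣQ_DR · Δt = 75.50 × 7200 s = 5.436 × 10^5 m³.
Over A = 10.1 km², depth = V / A = 53.8 mm.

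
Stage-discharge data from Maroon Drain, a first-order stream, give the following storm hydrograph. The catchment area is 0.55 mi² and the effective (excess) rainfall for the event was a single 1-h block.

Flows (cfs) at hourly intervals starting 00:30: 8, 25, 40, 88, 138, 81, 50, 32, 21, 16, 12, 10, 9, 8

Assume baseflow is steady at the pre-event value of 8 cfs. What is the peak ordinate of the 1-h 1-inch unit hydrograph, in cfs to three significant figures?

U_p ≈ 108 cfs

Direct runoff: 0.0, 17.0, 32.0, 80.0, 130.0, 73.0, 42.0, 24.0, 13.0, 8.0, 4.0, 2.0, 1.0, 0.0 cfs; ΣQ_DR = 426.0 cfs, peak = 130.0 cfs.
Runoff depth d = ΣQ_DR·Δt / A = 426.0 × 3600 / (0.55 mi²) = 1.200 in.
The 1-inch UH is the DRH scaled by (1 in)/d, so U_p = 130.0 × 1/1.200 = 108 cfs.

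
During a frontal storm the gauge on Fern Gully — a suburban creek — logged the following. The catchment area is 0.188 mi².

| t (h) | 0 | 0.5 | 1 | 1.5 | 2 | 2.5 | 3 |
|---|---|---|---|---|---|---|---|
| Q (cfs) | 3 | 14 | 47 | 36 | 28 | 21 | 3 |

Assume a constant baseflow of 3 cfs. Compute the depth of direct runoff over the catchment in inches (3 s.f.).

d ≈ 0.540 in

Direct runoff: 0.0, 11.0, 44.0, 33.0, 25.0, 18.0, 0.0 cfs; ΣQ_DR = 131.0 cfs.
V = ΣQ_DR · Δt = 131.0 × 1800 s = 2.358 × 10^5 ft³.
Over A = 0.188 mi², depth = V / A = 0.540 in.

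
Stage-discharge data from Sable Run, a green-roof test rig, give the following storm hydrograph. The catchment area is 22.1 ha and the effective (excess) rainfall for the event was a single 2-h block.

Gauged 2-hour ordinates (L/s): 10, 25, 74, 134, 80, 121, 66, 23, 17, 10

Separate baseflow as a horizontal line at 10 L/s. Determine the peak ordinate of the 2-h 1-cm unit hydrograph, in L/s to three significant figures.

Direct runoff: 0.0, 15.0, 64.0, 124.0, 70.0, 111.0, 56.0, 13.0, 7.0, 0.0 L/s; ΣQ_DR = 460.0 L/s, peak = 124.0 L/s.
Runoff depth d = ΣQ_DR·Δt / A = 460.0 × 7200 / (22.1 ha) = 14.99 mm.
The 1-cm UH is the DRH scaled by (10 mm)/d, so U_p = 124.0 × 10/14.99 = 82.7 L/s.

U_p ≈ 82.7 L/s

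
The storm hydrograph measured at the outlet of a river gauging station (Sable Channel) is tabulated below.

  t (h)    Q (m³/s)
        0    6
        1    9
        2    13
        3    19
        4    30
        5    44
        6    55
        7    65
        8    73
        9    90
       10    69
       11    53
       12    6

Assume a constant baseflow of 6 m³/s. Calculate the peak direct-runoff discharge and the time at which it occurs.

Q_p = 84.0 m³/s at t = 9 h

Subtracting baseflow gives direct-runoff ordinates: 0.0, 3.0, 7.0, 13.0, 24.0, 38.0, 49.0, 59.0, 67.0, 84.0, 63.0, 47.0, 0.0 m³/s.
The maximum is 84.0 m³/s, occurring at the reading for t = 9 h.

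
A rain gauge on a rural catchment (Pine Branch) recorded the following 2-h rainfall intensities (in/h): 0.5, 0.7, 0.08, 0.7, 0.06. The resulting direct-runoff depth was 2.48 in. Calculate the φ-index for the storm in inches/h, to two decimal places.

Only the 3 blocks with intensity above φ contribute runoff: 0.5, 0.7, 0.7 in/h.
Σ(I−φ)·Δt = d  ⇒  (0.5+0.7+0.7 − 3φ)·2 = 2.48
φ = (1.900 − 2.48/2) / 3 = 0.22 in/h.

φ ≈ 0.22 in/h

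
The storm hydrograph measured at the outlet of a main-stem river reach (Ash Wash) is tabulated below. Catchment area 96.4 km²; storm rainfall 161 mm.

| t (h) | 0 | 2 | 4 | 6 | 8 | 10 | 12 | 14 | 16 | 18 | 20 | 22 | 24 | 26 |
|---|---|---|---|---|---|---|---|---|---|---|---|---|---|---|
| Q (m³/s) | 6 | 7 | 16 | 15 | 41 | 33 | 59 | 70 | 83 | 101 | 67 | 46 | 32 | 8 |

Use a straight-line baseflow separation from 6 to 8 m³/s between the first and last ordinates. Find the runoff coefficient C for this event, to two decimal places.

C ≈ 0.23

ΣQ_DR = 486.0 m³/s; V = ΣQ_DR·Δt = 3.499 × 10^6 m³.
Runoff depth d = V / A = 36.30 mm.
C = d / P = 36.30 / 161 = 0.23.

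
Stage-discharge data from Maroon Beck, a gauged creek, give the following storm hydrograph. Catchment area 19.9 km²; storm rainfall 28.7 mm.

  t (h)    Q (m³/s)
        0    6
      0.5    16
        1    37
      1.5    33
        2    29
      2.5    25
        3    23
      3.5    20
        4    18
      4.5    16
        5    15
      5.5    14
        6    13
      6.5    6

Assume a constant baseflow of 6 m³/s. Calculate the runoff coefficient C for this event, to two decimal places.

C ≈ 0.59

ΣQ_DR = 187.0 m³/s; V = ΣQ_DR·Δt = 3.366 × 10^5 m³.
Runoff depth d = V / A = 16.91 mm.
C = d / P = 16.91 / 28.7 = 0.59.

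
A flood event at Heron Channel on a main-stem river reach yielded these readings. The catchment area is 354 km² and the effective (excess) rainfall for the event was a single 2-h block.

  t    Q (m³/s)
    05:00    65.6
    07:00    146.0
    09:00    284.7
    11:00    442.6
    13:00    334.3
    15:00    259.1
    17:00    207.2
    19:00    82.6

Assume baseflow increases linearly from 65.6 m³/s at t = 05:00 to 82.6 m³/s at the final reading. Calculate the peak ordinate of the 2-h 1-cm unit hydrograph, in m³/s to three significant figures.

U_p ≈ 148 m³/s

Direct runoff: 0.00, 77.97, 214.24, 369.71, 258.99, 181.36, 127.03, 0.00 m³/s; ΣQ_DR = 1229 m³/s, peak = 369.71 m³/s.
Runoff depth d = ΣQ_DR·Δt / A = 1229 × 7200 / (354 km²) = 25.00 mm.
The 1-cm UH is the DRH scaled by (10 mm)/d, so U_p = 369.71 × 10/25.00 = 148 m³/s.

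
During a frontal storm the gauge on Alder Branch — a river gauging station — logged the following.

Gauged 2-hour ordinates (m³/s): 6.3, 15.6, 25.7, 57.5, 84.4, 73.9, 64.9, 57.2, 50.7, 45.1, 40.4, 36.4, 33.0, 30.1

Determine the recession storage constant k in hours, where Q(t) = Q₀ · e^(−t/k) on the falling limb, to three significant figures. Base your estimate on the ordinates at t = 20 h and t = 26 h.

On the falling limb, Q drops from 40.4 to 30.1 m³/s between t = 20 h and t = 26 h (Δt = 6 h).
k = −Δt / ln(Q₂/Q₁) = −6 / ln(30.1/40.4) = 20.4 h.

k ≈ 20.4 h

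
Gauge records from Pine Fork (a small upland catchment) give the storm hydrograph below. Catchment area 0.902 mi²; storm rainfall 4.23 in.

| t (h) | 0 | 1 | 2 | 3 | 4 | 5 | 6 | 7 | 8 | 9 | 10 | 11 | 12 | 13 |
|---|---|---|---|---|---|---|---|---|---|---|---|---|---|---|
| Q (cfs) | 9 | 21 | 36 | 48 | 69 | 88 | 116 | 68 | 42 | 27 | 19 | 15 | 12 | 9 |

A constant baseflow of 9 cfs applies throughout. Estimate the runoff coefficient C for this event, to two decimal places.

ΣQ_DR = 453.0 cfs; V = ΣQ_DR·Δt = 1.631 × 10^6 ft³.
Runoff depth d = V / A = 0.7782 in.
C = d / P = 0.7782 / 4.23 = 0.18.

C ≈ 0.18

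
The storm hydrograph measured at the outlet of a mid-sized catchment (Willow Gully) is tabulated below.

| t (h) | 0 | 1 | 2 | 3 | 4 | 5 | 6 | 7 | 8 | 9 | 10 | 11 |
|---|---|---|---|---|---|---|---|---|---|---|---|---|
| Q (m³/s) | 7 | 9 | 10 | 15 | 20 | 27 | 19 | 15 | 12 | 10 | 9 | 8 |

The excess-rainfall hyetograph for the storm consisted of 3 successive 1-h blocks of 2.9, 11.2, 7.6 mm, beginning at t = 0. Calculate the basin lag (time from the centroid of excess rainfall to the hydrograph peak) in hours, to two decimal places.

Centroid of excess rainfall: t_c = Σ P_i·t̄_i / ΣP_i = 1.7166 h (block centres at 0.5, 1.5, 2.5 h).
Hydrograph peak occurs at t = 5 h, so basin lag t_L = 5 − 1.7166 = 3.28 h.

t_L ≈ 3.28 h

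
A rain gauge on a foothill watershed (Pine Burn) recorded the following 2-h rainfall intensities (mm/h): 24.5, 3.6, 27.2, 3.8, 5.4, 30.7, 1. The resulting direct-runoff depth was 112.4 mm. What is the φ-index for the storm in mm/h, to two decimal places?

φ ≈ 8.73 mm/h

Only the 3 blocks with intensity above φ contribute runoff: 24.5, 27.2, 30.7 mm/h.
Σ(I−φ)·Δt = d  ⇒  (24.5+27.2+30.7 − 3φ)·2 = 112.4
φ = (82.40 − 112.4/2) / 3 = 8.73 mm/h.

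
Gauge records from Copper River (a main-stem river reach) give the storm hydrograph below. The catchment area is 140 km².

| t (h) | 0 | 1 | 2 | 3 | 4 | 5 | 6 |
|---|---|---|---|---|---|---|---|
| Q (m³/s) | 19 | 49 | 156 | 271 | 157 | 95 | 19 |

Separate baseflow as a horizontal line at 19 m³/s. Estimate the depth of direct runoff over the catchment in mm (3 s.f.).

Direct runoff: 0.0, 30.0, 137.0, 252.0, 138.0, 76.0, 0.0 m³/s; ΣQ_DR = 633.0 m³/s.
V = ΣQ_DR · Δt = 633.0 × 3600 s = 2.279 × 10^6 m³.
Over A = 140 km², depth = V / A = 16.3 mm.

d ≈ 16.3 mm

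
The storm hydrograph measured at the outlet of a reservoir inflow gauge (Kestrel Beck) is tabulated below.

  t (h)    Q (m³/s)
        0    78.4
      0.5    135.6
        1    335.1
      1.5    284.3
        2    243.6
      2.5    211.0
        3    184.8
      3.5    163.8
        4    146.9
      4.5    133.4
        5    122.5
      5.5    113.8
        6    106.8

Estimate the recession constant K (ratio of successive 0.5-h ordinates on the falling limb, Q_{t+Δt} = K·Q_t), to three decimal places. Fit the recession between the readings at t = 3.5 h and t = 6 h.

Using the recession-limb readings at t = 3.5 h and t = 6 h: Q falls from 163.8 to 106.8 m³/s over 5 intervals.
K = (Q₂/Q₁)^(1/5) = (106.8/163.8)^(1/5) = 0.918.

K ≈ 0.918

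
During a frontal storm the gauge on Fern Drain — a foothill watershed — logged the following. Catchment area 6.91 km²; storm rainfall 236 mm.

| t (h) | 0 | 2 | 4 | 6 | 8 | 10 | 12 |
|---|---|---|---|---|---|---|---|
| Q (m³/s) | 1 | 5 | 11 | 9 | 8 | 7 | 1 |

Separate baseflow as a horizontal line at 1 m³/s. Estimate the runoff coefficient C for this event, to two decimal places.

ΣQ_DR = 35.00 m³/s; V = ΣQ_DR·Δt = 2.520 × 10^5 m³.
Runoff depth d = V / A = 36.47 mm.
C = d / P = 36.47 / 236 = 0.15.

C ≈ 0.15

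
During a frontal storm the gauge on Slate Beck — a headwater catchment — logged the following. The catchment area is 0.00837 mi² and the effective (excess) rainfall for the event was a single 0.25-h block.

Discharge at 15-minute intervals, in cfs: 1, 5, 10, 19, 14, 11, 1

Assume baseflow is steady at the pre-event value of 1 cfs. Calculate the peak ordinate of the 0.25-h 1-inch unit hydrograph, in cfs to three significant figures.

U_p ≈ 7.20 cfs

Direct runoff: 0.0, 4.0, 9.0, 18.0, 13.0, 10.0, 0.0 cfs; ΣQ_DR = 54.00 cfs, peak = 18.0 cfs.
Runoff depth d = ΣQ_DR·Δt / A = 54.00 × 900 / (0.00837 mi²) = 2.499 in.
The 1-inch UH is the DRH scaled by (1 in)/d, so U_p = 18.0 × 1/2.499 = 7.20 cfs.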